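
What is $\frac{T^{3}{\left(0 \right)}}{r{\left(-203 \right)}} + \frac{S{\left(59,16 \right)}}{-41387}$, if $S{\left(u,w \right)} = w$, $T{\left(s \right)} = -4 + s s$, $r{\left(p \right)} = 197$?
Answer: $- \frac{2651920}{8153239} \approx -0.32526$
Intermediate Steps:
$T{\left(s \right)} = -4 + s^{2}$
$\frac{T^{3}{\left(0 \right)}}{r{\left(-203 \right)}} + \frac{S{\left(59,16 \right)}}{-41387} = \frac{\left(-4 + 0^{2}\right)^{3}}{197} + \frac{16}{-41387} = \left(-4 + 0\right)^{3} \cdot \frac{1}{197} + 16 \left(- \frac{1}{41387}\right) = \left(-4\right)^{3} \cdot \frac{1}{197} - \frac{16}{41387} = \left(-64\right) \frac{1}{197} - \frac{16}{41387} = - \frac{64}{197} - \frac{16}{41387} = - \frac{2651920}{8153239}$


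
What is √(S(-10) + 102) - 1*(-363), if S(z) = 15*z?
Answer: 363 + 4*I*√3 ≈ 363.0 + 6.9282*I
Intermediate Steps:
√(S(-10) + 102) - 1*(-363) = √(15*(-10) + 102) - 1*(-363) = √(-150 + 102) + 363 = √(-48) + 363 = 4*I*√3 + 363 = 363 + 4*I*√3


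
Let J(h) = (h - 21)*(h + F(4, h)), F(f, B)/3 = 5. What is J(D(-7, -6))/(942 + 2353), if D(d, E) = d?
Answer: -224/3295 ≈ -0.067982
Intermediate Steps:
F(f, B) = 15 (F(f, B) = 3*5 = 15)
J(h) = (-21 + h)*(15 + h) (J(h) = (h - 21)*(h + 15) = (-21 + h)*(15 + h))
J(D(-7, -6))/(942 + 2353) = (-315 + (-7)**2 - 6*(-7))/(942 + 2353) = (-315 + 49 + 42)/3295 = -224*1/3295 = -224/3295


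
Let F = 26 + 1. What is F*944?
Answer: 25488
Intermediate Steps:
F = 27
F*944 = 27*944 = 25488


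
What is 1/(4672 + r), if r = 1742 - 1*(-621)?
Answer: 1/7035 ≈ 0.00014215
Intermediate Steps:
r = 2363 (r = 1742 + 621 = 2363)
1/(4672 + r) = 1/(4672 + 2363) = 1/7035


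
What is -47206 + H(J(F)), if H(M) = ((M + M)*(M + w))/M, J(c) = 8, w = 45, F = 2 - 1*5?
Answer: -47100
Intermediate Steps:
F = -3 (F = 2 - 5 = -3)
H(M) = 90 + 2*M (H(M) = ((M + M)*(M + 45))/M = ((2*M)*(45 + M))/M = (2*M*(45 + M))/M = 90 + 2*M)
-47206 + H(J(F)) = -47206 + (90 + 2*8) = -47206 + (90 + 16) = -47206 + 106 = -47100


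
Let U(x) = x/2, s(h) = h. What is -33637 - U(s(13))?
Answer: -67287/2 ≈ -33644.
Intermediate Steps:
U(x) = x/2 (U(x) = x*(1/2) = x/2)
-33637 - U(s(13)) = -33637 - 13/2 = -67287/2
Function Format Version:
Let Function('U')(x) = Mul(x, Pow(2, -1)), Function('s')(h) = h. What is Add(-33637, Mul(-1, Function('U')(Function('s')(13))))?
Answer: Rational(-67287, 2) ≈ -33644.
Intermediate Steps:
Function('U')(x) = Mul(Rational(1, 2), x) (Function('U')(x) = Mul(x, Rational(1, 2)) = Mul(Rational(1, 2), x))
Add(-33637, Mul(-1, Function('U')(Function('s')(13)))) = Add(-33637, Mul(-1, Mul(Rational(1, 2), 13))) = Add(-33637, Mul(-1, Rational(13, 2))) = Add(-33637, Rational(-13, 2)) = Rational(-67287, 2)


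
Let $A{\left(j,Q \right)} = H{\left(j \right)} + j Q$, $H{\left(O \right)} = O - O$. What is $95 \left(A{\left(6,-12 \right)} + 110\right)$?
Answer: $3610$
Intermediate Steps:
$H{\left(O \right)} = 0$
$A{\left(j,Q \right)} = Q j$ ($A{\left(j,Q \right)} = 0 + j Q = 0 + Q j = Q j$)
$95 \left(A{\left(6,-12 \right)} + 110\right) = 95 \left(\left(-12\right) 6 + 110\right) = 95 \left(-72 + 110\right) = 95 \cdot 38 = 3610$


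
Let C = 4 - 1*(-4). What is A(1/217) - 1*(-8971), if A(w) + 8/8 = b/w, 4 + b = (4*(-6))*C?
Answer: -33562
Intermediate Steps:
C = 8 (C = 4 + 4 = 8)
b = -196 (b = -4 + (4*(-6))*8 = -4 - 24*8 = -4 - 192 = -196)
A(w) = -1 - 196/w
A(1/217) - 1*(-8971) = (-196 - 1/217)/(1/217) - 1*(-8971) = (-196 - 1*1/217)/(1/217) + 8971 = 217*(-196 - 1/217) + 8971 = 217*(-42533/217) + 8971 = -42533 + 8971 = -33562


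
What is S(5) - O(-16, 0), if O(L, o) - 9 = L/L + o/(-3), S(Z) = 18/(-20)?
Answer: -109/10 ≈ -10.900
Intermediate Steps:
S(Z) = -9/10 (S(Z) = 18*(-1/20) = -9/10)
O(L, o) = 10 - o/3 (O(L, o) = 9 + (L/L + o/(-3)) = 9 + (1 + o*(-1/3)) = 9 + (1 - o/3) = 10 - o/3)
S(5) - O(-16, 0) = -9/10 - (10 - 1/3*0) = -9/10 - (10 + 0) = -9/10 - 1*10 = -9/10 - 10 = -109/10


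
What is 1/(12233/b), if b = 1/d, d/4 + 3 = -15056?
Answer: -1/736866988 ≈ -1.3571e-9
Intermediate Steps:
d = -60236 (d = -12 + 4*(-15056) = -12 - 60224 = -60236)
b = -1/60236 (b = 1/(-60236) = -1/60236 ≈ -1.6601e-5)
1/(12233/b) = 1/(12233/(-1/60236)) = 1/(12233*(-60236)) = 1/(-736866988) = -1/736866988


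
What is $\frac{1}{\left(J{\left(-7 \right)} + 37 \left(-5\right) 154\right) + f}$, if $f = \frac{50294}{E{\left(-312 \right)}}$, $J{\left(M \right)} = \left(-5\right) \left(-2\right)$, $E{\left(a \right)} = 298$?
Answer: $- \frac{149}{4218373} \approx -3.5322 \cdot 10^{-5}$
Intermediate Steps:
$J{\left(M \right)} = 10$
$f = \frac{25147}{149}$ ($f = \frac{50294}{298} = 50294 \cdot \frac{1}{298} = \frac{25147}{149} \approx 168.77$)
$\frac{1}{\left(J{\left(-7 \right)} + 37 \left(-5\right) 154\right) + f} = \frac{1}{\left(10 + 37 \left(-5\right) 154\right) + \frac{25147}{149}} = \frac{1}{\left(10 - 28490\right) + \frac{25147}{149}} = \frac{1}{-28480 + \frac{25147}{149}} = \frac{1}{- \frac{4218373}{149}} = - \frac{149}{4218373}$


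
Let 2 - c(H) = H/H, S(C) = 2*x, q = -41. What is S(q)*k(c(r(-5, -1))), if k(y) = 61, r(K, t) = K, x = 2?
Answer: 244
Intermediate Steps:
S(C) = 4 (S(C) = 2*2 = 4)
c(H) = 1 (c(H) = 2 - H/H = 2 - 1*1 = 2 - 1 = 1)
S(q)*k(c(r(-5, -1))) = 4*61 = 244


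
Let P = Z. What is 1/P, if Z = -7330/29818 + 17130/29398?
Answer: 219147391/73823750 ≈ 2.9685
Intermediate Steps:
Z = 73823750/219147391 (Z = -7330*1/29818 + 17130*(1/29398) = -3665/14909 + 8565/14699 = 73823750/219147391 ≈ 0.33687)
P = 73823750/219147391 ≈ 0.33687
1/P = 1/(73823750/219147391) = 219147391/73823750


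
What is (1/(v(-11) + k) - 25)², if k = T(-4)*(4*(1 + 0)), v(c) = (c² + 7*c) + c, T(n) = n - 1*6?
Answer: 30976/49 ≈ 632.16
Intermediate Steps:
T(n) = -6 + n (T(n) = n - 6 = -6 + n)
v(c) = c² + 8*c
k = -40 (k = (-6 - 4)*(4*(1 + 0)) = -40 ≈ -40.000)
(1/(v(-11) + k) - 25)² = (1/(-11*(8 - 11) - 40) - 25)² = (1/(-11*(-3) - 40) - 25)² = (1/(33 - 40) - 25)² = (1/(-7) - 25)² = (-⅐ - 25)² = (-176/7)² = 30976/49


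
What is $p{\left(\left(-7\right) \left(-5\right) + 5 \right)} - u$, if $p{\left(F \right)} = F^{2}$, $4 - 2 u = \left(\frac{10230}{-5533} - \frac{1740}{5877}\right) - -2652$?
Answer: $\frac{2880185543}{985377} \approx 2922.9$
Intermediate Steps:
$u = - \frac{1303582343}{985377}$ ($u = 2 - \frac{\left(\frac{10230}{-5533} - \frac{1740}{5877}\right) - -2652}{2} = 2 - \frac{\left(10230 \left(- \frac{1}{5533}\right) - \frac{580}{1959}\right) + 2652}{2} = 2 - \frac{\left(- \frac{930}{503} - \frac{580}{1959}\right) + 2652}{2} = 2 - \frac{- \frac{2113610}{985377} + 2652}{2} = 2 - \frac{1305553097}{985377} = - \frac{1303582343}{985377} \approx -1322.9$)
$p{\left(\left(-7\right) \left(-5\right) + 5 \right)} - u = \left(\left(-7\right) \left(-5\right) + 5\right)^{2} - - \frac{1303582343}{985377} = \left(35 + 5\right)^{2} + \frac{1303582343}{985377} = 40^{2} + \frac{1303582343}{985377} = 1600 + \frac{1303582343}{985377} = \frac{2880185543}{985377}$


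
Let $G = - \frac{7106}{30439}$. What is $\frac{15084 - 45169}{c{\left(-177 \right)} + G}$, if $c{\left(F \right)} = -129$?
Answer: $\frac{915757315}{3933737} \approx 232.8$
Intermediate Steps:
$G = - \frac{7106}{30439}$ ($G = \left(-7106\right) \frac{1}{30439} = - \frac{7106}{30439} \approx -0.23345$)
$\frac{15084 - 45169}{c{\left(-177 \right)} + G} = \frac{15084 - 45169}{-129 - \frac{7106}{30439}} = - \frac{30085}{- \frac{3933737}{30439}} = \left(-30085\right) \left(- \frac{30439}{3933737}\right) = \frac{915757315}{3933737}$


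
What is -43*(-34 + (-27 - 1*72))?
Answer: 5719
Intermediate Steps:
-43*(-34 + (-27 - 1*72)) = -43*(-34 + (-27 - 72)) = -43*(-34 - 99) = -43*(-133) = 5719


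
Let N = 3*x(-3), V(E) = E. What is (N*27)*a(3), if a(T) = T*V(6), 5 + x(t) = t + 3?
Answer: -7290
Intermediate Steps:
x(t) = -2 + t (x(t) = -5 + (t + 3) = -5 + (3 + t) = -2 + t)
N = -15 (N = 3*(-2 - 3) = 3*(-5) = -15)
a(T) = 6*T (a(T) = T*6 = 6*T)
(N*27)*a(3) = (-15*27)*(6*3) = -405*18 = -7290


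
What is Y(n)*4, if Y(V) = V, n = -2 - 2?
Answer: -16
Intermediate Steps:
n = -4
Y(n)*4 = -4*4 = -16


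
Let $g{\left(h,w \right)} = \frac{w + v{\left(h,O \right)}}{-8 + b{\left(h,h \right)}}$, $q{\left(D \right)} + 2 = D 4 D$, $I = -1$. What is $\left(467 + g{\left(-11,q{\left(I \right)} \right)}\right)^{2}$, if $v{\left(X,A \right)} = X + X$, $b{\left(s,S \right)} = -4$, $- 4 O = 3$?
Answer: $\frac{1976836}{9} \approx 2.1965 \cdot 10^{5}$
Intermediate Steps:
$O = - \frac{3}{4}$ ($O = \left(- \frac{1}{4}\right) 3 = - \frac{3}{4} \approx -0.75$)
$v{\left(X,A \right)} = 2 X$
$q{\left(D \right)} = -2 + 4 D^{2}$ ($q{\left(D \right)} = -2 + D 4 D = -2 + 4 D D = -2 + 4 D^{2}$)
$g{\left(h,w \right)} = - \frac{h}{6} - \frac{w}{12}$ ($g{\left(h,w \right)} = \frac{w + 2 h}{-8 - 4} = \frac{w + 2 h}{-12} = \left(w + 2 h\right) \left(- \frac{1}{12}\right) = - \frac{h}{6} - \frac{w}{12}$)
$\left(467 + g{\left(-11,q{\left(I \right)} \right)}\right)^{2} = \left(467 - \left(- \frac{11}{6} + \frac{-2 + 4 \left(-1\right)^{2}}{12}\right)\right)^{2} = \left(467 + \left(\frac{11}{6} - \frac{-2 + 4 \cdot 1}{12}\right)\right)^{2} = \left(467 + \left(\frac{11}{6} - \frac{-2 + 4}{12}\right)\right)^{2} = \left(467 + \left(\frac{11}{6} - \frac{1}{6}\right)\right)^{2} = \left(467 + \frac{5}{3}\right)^{2} = \left(\frac{1406}{3}\right)^{2} = \frac{1976836}{9}$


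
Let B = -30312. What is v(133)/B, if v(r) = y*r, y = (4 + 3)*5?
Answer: -4655/30312 ≈ -0.15357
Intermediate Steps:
y = 35 (y = 7*5 = 35)
v(r) = 35*r
v(133)/B = (35*133)/(-30312) = 4655*(-1/30312) = -4655/30312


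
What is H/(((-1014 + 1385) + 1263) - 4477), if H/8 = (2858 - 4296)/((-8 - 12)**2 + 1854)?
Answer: 5752/3204061 ≈ 0.0017952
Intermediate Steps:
H = -5752/1127 (H = 8*((2858 - 4296)/((-8 - 12)**2 + 1854)) = 8*(-1438/((-20)**2 + 1854)) = 8*(-1438/(400 + 1854)) = 8*(-1438/2254) = 8*(-1438*1/2254) = 8*(-719/1127) = -5752/1127 ≈ -5.1038)
H/(((-1014 + 1385) + 1263) - 4477) = -5752/(1127*(((-1014 + 1385) + 1263) - 4477)) = -5752/(1127*((371 + 1263) - 4477)) = -5752/(1127*(1634 - 4477)) = -5752/1127/(-2843) = -5752/1127*(-1/2843) = 5752/3204061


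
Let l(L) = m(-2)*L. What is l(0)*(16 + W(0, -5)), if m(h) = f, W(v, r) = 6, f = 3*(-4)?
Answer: 0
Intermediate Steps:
f = -12
m(h) = -12
l(L) = -12*L
l(0)*(16 + W(0, -5)) = (-12*0)*(16 + 6) = 0*22 = 0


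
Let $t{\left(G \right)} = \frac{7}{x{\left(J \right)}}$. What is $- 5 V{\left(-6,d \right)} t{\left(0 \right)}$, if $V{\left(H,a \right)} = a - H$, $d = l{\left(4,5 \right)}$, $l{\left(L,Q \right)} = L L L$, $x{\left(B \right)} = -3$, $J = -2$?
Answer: $\frac{2450}{3} \approx 816.67$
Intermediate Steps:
$l{\left(L,Q \right)} = L^{3}$ ($l{\left(L,Q \right)} = L^{2} L = L^{3}$)
$d = 64$ ($d = 4^{3} = 64$)
$t{\left(G \right)} = - \frac{7}{3}$ ($t{\left(G \right)} = \frac{7}{-3} = 7 \left(- \frac{1}{3}\right) = - \frac{7}{3}$)
$- 5 V{\left(-6,d \right)} t{\left(0 \right)} = - 5 \left(64 - -6\right) \left(- \frac{7}{3}\right) = - 5 \left(64 + 6\right) \left(- \frac{7}{3}\right) = \left(-5\right) 70 \left(- \frac{7}{3}\right) = \left(-350\right) \left(- \frac{7}{3}\right) = \frac{2450}{3}$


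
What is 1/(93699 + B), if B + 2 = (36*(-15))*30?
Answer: 1/77497 ≈ 1.2904e-5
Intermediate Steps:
B = -16202 (B = -2 + (36*(-15))*30 = -2 - 540*30 = -2 - 16200 = -16202)
1/(93699 + B) = 1/(93699 - 16202) = 1/77497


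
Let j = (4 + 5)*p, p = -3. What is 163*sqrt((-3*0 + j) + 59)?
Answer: 652*sqrt(2) ≈ 922.07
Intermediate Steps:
j = -27 (j = (4 + 5)*(-3) = 9*(-3) = -27)
163*sqrt((-3*0 + j) + 59) = 163*sqrt((-3*0 - 27) + 59) = 163*sqrt((0 - 27) + 59) = 163*sqrt(-27 + 59) = 163*sqrt(32) = 163*(4*sqrt(2)) = 652*sqrt(2)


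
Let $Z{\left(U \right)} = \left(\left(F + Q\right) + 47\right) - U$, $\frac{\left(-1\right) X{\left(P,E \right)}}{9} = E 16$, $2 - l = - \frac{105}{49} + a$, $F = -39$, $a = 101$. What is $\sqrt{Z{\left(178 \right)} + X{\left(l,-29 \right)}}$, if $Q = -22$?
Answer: $4 \sqrt{249} \approx 63.119$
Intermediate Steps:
$l = - \frac{678}{7}$ ($l = 2 - \left(- \frac{105}{49} + 101\right) = 2 - \left(\left(-105\right) \frac{1}{49} + 101\right) = 2 - \left(- \frac{15}{7} + 101\right) = 2 - \frac{692}{7} = - \frac{678}{7} \approx -96.857$)
$X{\left(P,E \right)} = - 144 E$ ($X{\left(P,E \right)} = - 9 E 16 = - 9 \cdot 16 E = - 144 E$)
$Z{\left(U \right)} = -14 - U$ ($Z{\left(U \right)} = \left(\left(-39 - 22\right) + 47\right) - U = \left(-61 + 47\right) - U = -14 - U$)
$\sqrt{Z{\left(178 \right)} + X{\left(l,-29 \right)}} = \sqrt{\left(-14 - 178\right) - -4176} = \sqrt{\left(-14 - 178\right) + 4176} = \sqrt{-192 + 4176} = \sqrt{3984} = 4 \sqrt{249}$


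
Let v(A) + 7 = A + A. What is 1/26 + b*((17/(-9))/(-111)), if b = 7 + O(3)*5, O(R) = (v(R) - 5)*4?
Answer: -48947/25974 ≈ -1.8845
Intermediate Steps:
v(A) = -7 + 2*A (v(A) = -7 + (A + A) = -7 + 2*A)
O(R) = -48 + 8*R (O(R) = ((-7 + 2*R) - 5)*4 = (-12 + 2*R)*4 = -48 + 8*R)
b = -113 (b = 7 + (-48 + 8*3)*5 = 7 + (-48 + 24)*5 = 7 - 24*5 = 7 - 120 = -113)
1/26 + b*((17/(-9))/(-111)) = 1/26 - 113*17/(-9)/(-111) = 1/26 - 113*17*(-1/9)*(-1)/111 = 1/26 - (-1921)*(-1)/(9*111) = 1/26 - 113*17/999 = 1/26 - 1921/999 = -48947/25974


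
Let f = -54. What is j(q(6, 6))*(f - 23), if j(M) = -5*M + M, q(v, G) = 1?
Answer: 308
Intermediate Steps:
j(M) = -4*M
j(q(6, 6))*(f - 23) = (-4*1)*(-54 - 23) = -4*(-77) = 308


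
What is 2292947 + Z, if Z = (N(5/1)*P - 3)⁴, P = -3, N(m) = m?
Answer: 2397923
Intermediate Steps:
Z = 104976 (Z = ((5/1)*(-3) - 3)⁴ = ((5*1)*(-3) - 3)⁴ = (5*(-3) - 3)⁴ = (-15 - 3)⁴ = (-18)⁴ = 104976)
2292947 + Z = 2292947 + 104976 = 2397923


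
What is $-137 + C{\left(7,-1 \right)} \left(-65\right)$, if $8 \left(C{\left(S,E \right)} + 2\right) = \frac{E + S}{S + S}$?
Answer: $- \frac{587}{56} \approx -10.482$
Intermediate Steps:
$C{\left(S,E \right)} = -2 + \frac{E + S}{16 S}$ ($C{\left(S,E \right)} = -2 + \frac{\left(E + S\right) \frac{1}{S + S}}{8} = -2 + \frac{\left(E + S\right) \frac{1}{2 S}}{8} = -2 + \frac{\frac{1}{2} \frac{1}{S} \left(E + S\right)}{8} = -2 + \frac{E + S}{16 S}$)
$-137 + C{\left(7,-1 \right)} \left(-65\right) = -137 + \frac{-1 - 217}{16 \cdot 7} \left(-65\right) = -137 + \frac{1}{16} \cdot \frac{1}{7} \left(-1 - 217\right) \left(-65\right) = -137 + \frac{1}{16} \cdot \frac{1}{7} \left(-218\right) \left(-65\right) = -137 - - \frac{7085}{56} = -137 + \frac{7085}{56} = - \frac{587}{56}$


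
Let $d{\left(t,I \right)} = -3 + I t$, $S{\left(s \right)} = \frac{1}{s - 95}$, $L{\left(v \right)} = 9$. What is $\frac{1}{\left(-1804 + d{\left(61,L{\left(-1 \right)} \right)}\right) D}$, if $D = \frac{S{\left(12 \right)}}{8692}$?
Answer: $\frac{360718}{629} \approx 573.48$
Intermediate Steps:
$S{\left(s \right)} = \frac{1}{-95 + s}$
$D = - \frac{1}{721436}$ ($D = \frac{1}{\left(-95 + 12\right) 8692} = \frac{1}{-83} \cdot \frac{1}{8692} = \left(- \frac{1}{83}\right) \frac{1}{8692} = - \frac{1}{721436} \approx -1.3861 \cdot 10^{-6}$)
$\frac{1}{\left(-1804 + d{\left(61,L{\left(-1 \right)} \right)}\right) D} = \frac{1}{\left(-1804 + \left(-3 + 9 \cdot 61\right)\right) \left(- \frac{1}{721436}\right)} = \frac{1}{-1804 + \left(-3 + 549\right)} \left(-721436\right) = \frac{1}{-1804 + 546} \left(-721436\right) = \frac{1}{-1258} \left(-721436\right) = \left(- \frac{1}{1258}\right) \left(-721436\right) = \frac{360718}{629}$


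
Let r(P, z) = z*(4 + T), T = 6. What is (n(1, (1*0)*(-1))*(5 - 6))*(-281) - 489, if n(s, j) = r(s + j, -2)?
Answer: -6109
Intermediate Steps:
r(P, z) = 10*z (r(P, z) = z*(4 + 6) = z*10 = 10*z)
n(s, j) = -20 (n(s, j) = 10*(-2) = -20)
(n(1, (1*0)*(-1))*(5 - 6))*(-281) - 489 = -20*(5 - 6)*(-281) - 489 = -20*(-1)*(-281) - 489 = 20*(-281) - 489 = -5620 - 489 = -6109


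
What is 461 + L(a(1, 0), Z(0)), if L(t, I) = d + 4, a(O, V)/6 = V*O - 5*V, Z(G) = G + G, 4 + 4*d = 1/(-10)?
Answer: 18559/40 ≈ 463.98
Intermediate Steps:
d = -41/40 (d = -1 + (1/4)/(-10) = -1 + (1/4)*(-1/10) = -1 - 1/40 = -41/40 ≈ -1.0250)
Z(G) = 2*G
a(O, V) = -30*V + 6*O*V (a(O, V) = 6*(V*O - 5*V) = 6*(O*V - 5*V) = 6*(-5*V + O*V) = -30*V + 6*O*V)
L(t, I) = 119/40 (L(t, I) = -41/40 + 4 = 119/40)
461 + L(a(1, 0), Z(0)) = 461 + 119/40 = 18559/40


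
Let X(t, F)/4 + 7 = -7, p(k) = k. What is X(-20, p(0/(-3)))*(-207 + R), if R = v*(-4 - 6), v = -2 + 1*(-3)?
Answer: 8792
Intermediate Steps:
v = -5 (v = -2 - 3 = -5)
R = 50 (R = -5*(-4 - 6) = -5*(-10) = 50)
X(t, F) = -56 (X(t, F) = -28 + 4*(-7) = -28 - 28 = -56)
X(-20, p(0/(-3)))*(-207 + R) = -56*(-207 + 50) = -56*(-157) = 8792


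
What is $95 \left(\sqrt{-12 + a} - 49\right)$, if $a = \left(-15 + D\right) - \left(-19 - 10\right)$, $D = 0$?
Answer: $-4655 + 95 \sqrt{2} \approx -4520.6$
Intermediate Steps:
$a = 14$ ($a = \left(-15 + 0\right) - \left(-19 - 10\right) = -15 - \left(-19 - 10\right) = -15 - -29 = -15 + 29 = 14$)
$95 \left(\sqrt{-12 + a} - 49\right) = 95 \left(\sqrt{-12 + 14} - 49\right) = 95 \left(\sqrt{2} - 49\right) = 95 \left(-49 + \sqrt{2}\right) = -4655 + 95 \sqrt{2}$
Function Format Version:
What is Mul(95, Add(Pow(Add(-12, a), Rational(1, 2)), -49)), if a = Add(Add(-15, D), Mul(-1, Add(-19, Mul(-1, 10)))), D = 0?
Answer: Add(-4655, Mul(95, Pow(2, Rational(1, 2)))) ≈ -4520.6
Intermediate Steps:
a = 14 (a = Add(Add(-15, 0), Mul(-1, Add(-19, Mul(-1, 10)))) = Add(-15, Mul(-1, Add(-19, -10))) = Add(-15, Mul(-1, -29)) = Add(-15, 29) = 14)
Mul(95, Add(Pow(Add(-12, a), Rational(1, 2)), -49)) = Mul(95, Add(Pow(Add(-12, 14), Rational(1, 2)), -49)) = Mul(95, Add(Pow(2, Rational(1, 2)), -49)) = Mul(95, Add(-49, Pow(2, Rational(1, 2)))) = Add(-4655, Mul(95, Pow(2, Rational(1, 2))))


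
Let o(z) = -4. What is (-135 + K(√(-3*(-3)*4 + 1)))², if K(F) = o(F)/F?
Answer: 674341/37 + 1080*√37/37 ≈ 18403.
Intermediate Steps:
K(F) = -4/F
(-135 + K(√(-3*(-3)*4 + 1)))² = (-135 - 4/√(-3*(-3)*4 + 1))² = (-135 - 4/√(9*4 + 1))² = (-135 - 4/√(36 + 1))² = (-135 - 4*√37/37)²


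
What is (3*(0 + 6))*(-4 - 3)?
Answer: -126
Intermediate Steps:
(3*(0 + 6))*(-4 - 3) = (3*6)*(-7) = 18*(-7) = -126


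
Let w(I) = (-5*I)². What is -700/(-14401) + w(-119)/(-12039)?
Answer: -5089886725/173373639 ≈ -29.358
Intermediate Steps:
w(I) = 25*I²
-700/(-14401) + w(-119)/(-12039) = -700/(-14401) + (25*(-119)²)/(-12039) = -700*(-1/14401) + (25*14161)*(-1/12039) = 700/14401 + 354025*(-1/12039) = 700/14401 - 354025/12039 = -5089886725/173373639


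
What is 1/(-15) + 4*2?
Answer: 119/15 ≈ 7.9333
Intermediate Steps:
1/(-15) + 4*2 = -1/15 + 8 = 119/15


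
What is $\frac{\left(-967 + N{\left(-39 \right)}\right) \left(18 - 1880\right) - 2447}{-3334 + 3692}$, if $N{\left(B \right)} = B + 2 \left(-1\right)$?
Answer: $\frac{1874449}{358} \approx 5235.9$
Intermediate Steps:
$N{\left(B \right)} = -2 + B$ ($N{\left(B \right)} = B - 2 = -2 + B$)
$\frac{\left(-967 + N{\left(-39 \right)}\right) \left(18 - 1880\right) - 2447}{-3334 + 3692} = \frac{\left(-967 - 41\right) \left(18 - 1880\right) - 2447}{-3334 + 3692} = \frac{\left(-967 - 41\right) \left(-1862\right) - 2447}{358} = \left(\left(-1008\right) \left(-1862\right) - 2447\right) \frac{1}{358} = \left(1876896 - 2447\right) \frac{1}{358} = 1874449 \cdot \frac{1}{358} = \frac{1874449}{358}$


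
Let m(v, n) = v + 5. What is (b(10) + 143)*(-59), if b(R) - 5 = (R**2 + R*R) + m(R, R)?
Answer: -21417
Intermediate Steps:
m(v, n) = 5 + v
b(R) = 10 + R + 2*R**2 (b(R) = 5 + ((R**2 + R*R) + (5 + R)) = 5 + ((R**2 + R**2) + (5 + R)) = 5 + (2*R**2 + (5 + R)) = 5 + (5 + R + 2*R**2) = 10 + R + 2*R**2)
(b(10) + 143)*(-59) = ((10 + 10 + 2*10**2) + 143)*(-59) = ((10 + 10 + 2*100) + 143)*(-59) = ((10 + 10 + 200) + 143)*(-59) = (220 + 143)*(-59) = 363*(-59) = -21417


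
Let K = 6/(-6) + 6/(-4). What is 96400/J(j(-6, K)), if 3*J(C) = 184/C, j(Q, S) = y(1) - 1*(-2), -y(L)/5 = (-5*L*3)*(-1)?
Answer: -2638950/23 ≈ -1.1474e+5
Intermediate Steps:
K = -5/2 (K = 6*(-1/6) + 6*(-1/4) = -1 - 3/2 = -5/2 ≈ -2.5000)
y(L) = -75*L (y(L) = -5*-5*L*3*(-1) = -5*(-15*L)*(-1) = -75*L)
j(Q, S) = -73 (j(Q, S) = -75*1 - 1*(-2) = -75 + 2 = -73)
J(C) = 184/(3*C) (J(C) = (184/C)/3 = 184/(3*C))
96400/J(j(-6, K)) = 96400/(((184/3)/(-73))) = 96400/(((184/3)*(-1/73))) = 96400/(-184/219) = 96400*(-219/184) = -2638950/23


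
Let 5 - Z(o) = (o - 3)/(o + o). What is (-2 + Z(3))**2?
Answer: 9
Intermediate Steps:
Z(o) = 5 - (-3 + o)/(2*o) (Z(o) = 5 - (o - 3)/(o + o) = 5 - (-3 + o)/(2*o))
(-2 + Z(3))**2 = (-2 + (3/2)*(1 + 3*3)/3)**2 = (-2 + (3/2)*(1/3)*(1 + 9))**2 = (-2 + (3/2)*(1/3)*10)**2 = (-2 + 5)**2 = 3**2 = 9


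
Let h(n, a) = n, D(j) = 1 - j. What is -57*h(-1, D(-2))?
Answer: 57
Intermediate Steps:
-57*h(-1, D(-2)) = -57*(-1) = 57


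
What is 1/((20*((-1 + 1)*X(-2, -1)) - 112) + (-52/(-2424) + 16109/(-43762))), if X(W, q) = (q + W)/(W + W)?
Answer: -6629943/744851903 ≈ -0.0089010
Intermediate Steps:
X(W, q) = (W + q)/(2*W) (X(W, q) = (W + q)/((2*W)) = (W + q)*(1/(2*W)) = (W + q)/(2*W))
1/((20*((-1 + 1)*X(-2, -1)) - 112) + (-52/(-2424) + 16109/(-43762))) = 1/((20*((-1 + 1)*((1/2)*(-2 - 1)/(-2))) - 112) + (-52/(-2424) + 16109/(-43762))) = 1/((20*(0*((1/2)*(-1/2)*(-3))) - 112) + (-52*(-1/2424) + 16109*(-1/43762))) = 1/((20*(0*(3/4)) - 112) + (13/606 - 16109/43762)) = 1/((20*0 - 112) - 2298287/6629943) = 1/((0 - 112) - 2298287/6629943) = 1/(-112 - 2298287/6629943) = 1/(-744851903/6629943) = -6629943/744851903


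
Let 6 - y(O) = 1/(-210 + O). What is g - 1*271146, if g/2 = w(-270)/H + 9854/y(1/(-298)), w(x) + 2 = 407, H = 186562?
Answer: -2347392589642519/8763376826 ≈ -2.6786e+5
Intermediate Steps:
w(x) = 405 (w(x) = -2 + 407 = 405)
y(O) = 6 - 1/(-210 + O)
g = 28761983220077/8763376826 (g = 2*(405/186562 + 9854/(((-1261 + 6/(-298))/(-210 + 1/(-298))))) = 2*(405*(1/186562) + 9854/(((-1261 + 6*(-1/298))/(-210 - 1/298)))) = 2*(405/186562 + 9854/(((-1261 - 3/149)/(-62581/298)))) = 2*(405/186562 + 9854/((-298/62581*(-187892/149)))) = 2*(405/186562 + 9854/(375784/62581)) = 2*(405/186562 + 9854*(62581/375784)) = 2*(405/186562 + 308336587/187892) = 2*(28761983220077/17526753652) = 28761983220077/8763376826 ≈ 3282.1)
g - 1*271146 = 28761983220077/8763376826 - 1*271146 = 28761983220077/8763376826 - 271146 = -2347392589642519/8763376826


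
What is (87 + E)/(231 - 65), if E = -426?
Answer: -339/166 ≈ -2.0422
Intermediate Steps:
(87 + E)/(231 - 65) = (87 - 426)/(231 - 65) = -339/166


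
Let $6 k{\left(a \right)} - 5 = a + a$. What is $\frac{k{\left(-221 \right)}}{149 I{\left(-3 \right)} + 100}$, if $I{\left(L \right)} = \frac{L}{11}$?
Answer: $- \frac{4807}{3918} \approx -1.2269$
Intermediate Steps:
$k{\left(a \right)} = \frac{5}{6} + \frac{a}{3}$ ($k{\left(a \right)} = \frac{5}{6} + \frac{a + a}{6} = \frac{5}{6} + \frac{2 a}{6} = \frac{5}{6} + \frac{a}{3}$)
$I{\left(L \right)} = \frac{L}{11}$ ($I{\left(L \right)} = L \frac{1}{11} = \frac{L}{11}$)
$\frac{k{\left(-221 \right)}}{149 I{\left(-3 \right)} + 100} = \frac{\frac{5}{6} + \frac{1}{3} \left(-221\right)}{149 \cdot \frac{1}{11} \left(-3\right) + 100} = \frac{\frac{5}{6} - \frac{221}{3}}{149 \left(- \frac{3}{11}\right) + 100} = - \frac{437}{6 \left(- \frac{447}{11} + 100\right)} = - \frac{437}{6 \cdot \frac{653}{11}} = \left(- \frac{437}{6}\right) \frac{11}{653} = - \frac{4807}{3918}$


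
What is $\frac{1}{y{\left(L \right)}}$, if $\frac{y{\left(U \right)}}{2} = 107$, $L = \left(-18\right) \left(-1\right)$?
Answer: $\frac{1}{214} \approx 0.0046729$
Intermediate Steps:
$L = 18$
$y{\left(U \right)} = 214$ ($y{\left(U \right)} = 2 \cdot 107 = 214$)
$\frac{1}{y{\left(L \right)}} = \frac{1}{214}$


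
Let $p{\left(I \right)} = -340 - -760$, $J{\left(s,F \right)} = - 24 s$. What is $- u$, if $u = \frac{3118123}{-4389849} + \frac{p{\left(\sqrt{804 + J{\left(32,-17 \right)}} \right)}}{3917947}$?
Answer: $\frac{12214796916901}{17199195720003} \approx 0.7102$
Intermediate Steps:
$p{\left(I \right)} = 420$ ($p{\left(I \right)} = -340 + 760 = 420$)
$u = - \frac{12214796916901}{17199195720003}$ ($u = \frac{3118123}{-4389849} + \frac{420}{3917947} = 3118123 \left(- \frac{1}{4389849}\right) + 420 \cdot \frac{1}{3917947} = - \frac{3118123}{4389849} + \frac{420}{3917947} = - \frac{12214796916901}{17199195720003} \approx -0.7102$)
$- u = \left(-1\right) \left(- \frac{12214796916901}{17199195720003}\right) = \frac{12214796916901}{17199195720003}$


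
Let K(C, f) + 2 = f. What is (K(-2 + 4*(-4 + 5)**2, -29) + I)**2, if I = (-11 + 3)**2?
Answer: 1089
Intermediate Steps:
K(C, f) = -2 + f
I = 64 (I = (-8)**2 = 64)
(K(-2 + 4*(-4 + 5)**2, -29) + I)**2 = ((-2 - 29) + 64)**2 = (-31 + 64)**2 = 33**2 = 1089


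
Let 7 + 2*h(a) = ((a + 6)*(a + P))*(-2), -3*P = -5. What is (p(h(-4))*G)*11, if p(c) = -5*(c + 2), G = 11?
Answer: -11495/6 ≈ -1915.8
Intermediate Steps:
P = 5/3 (P = -⅓*(-5) = 5/3 ≈ 1.6667)
h(a) = -7/2 - (6 + a)*(5/3 + a) (h(a) = -7/2 + (((a + 6)*(a + 5/3))*(-2))/2 = -7/2 + (((6 + a)*(5/3 + a))*(-2))/2 = -7/2 + (-2*(6 + a)*(5/3 + a))/2 = -7/2 - (6 + a)*(5/3 + a))
p(c) = -10 - 5*c (p(c) = -5*(2 + c) = -10 - 5*c)
(p(h(-4))*G)*11 = ((-10 - 5*(-27/2 - 1*(-4)² - 23/3*(-4)))*11)*11 = ((-10 - 5*(-27/2 - 1*16 + 92/3))*11)*11 = ((-10 - 5*(-27/2 - 16 + 92/3))*11)*11 = ((-10 - 5*7/6)*11)*11 = ((-10 - 35/6)*11)*11 = -95/6*11*11 = -1045/6*11 = -11495/6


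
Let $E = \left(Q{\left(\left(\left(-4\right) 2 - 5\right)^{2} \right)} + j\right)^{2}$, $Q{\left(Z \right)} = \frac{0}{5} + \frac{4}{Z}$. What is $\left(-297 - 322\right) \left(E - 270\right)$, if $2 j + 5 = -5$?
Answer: $\frac{4335592991}{28561} \approx 1.518 \cdot 10^{5}$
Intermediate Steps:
$j = -5$ ($j = - \frac{5}{2} + \frac{1}{2} \left(-5\right) = - \frac{5}{2} - \frac{5}{2} = -5$)
$Q{\left(Z \right)} = \frac{4}{Z}$ ($Q{\left(Z \right)} = 0 \cdot \frac{1}{5} + \frac{4}{Z} = 0 + \frac{4}{Z} = \frac{4}{Z}$)
$E = \frac{707281}{28561}$ ($E = \left(\frac{4}{\left(\left(-4\right) 2 - 5\right)^{2}} - 5\right)^{2} = \left(\frac{4}{\left(-8 - 5\right)^{2}} - 5\right)^{2} = \left(\frac{4}{\left(-13\right)^{2}} - 5\right)^{2} = \left(\frac{4}{169} - 5\right)^{2} = \left(- \frac{841}{169}\right)^{2} = \frac{707281}{28561} \approx 24.764$)
$\left(-297 - 322\right) \left(E - 270\right) = \left(-297 - 322\right) \left(\frac{707281}{28561} - 270\right) = \left(-619\right) \left(- \frac{7004189}{28561}\right) = \frac{4335592991}{28561}$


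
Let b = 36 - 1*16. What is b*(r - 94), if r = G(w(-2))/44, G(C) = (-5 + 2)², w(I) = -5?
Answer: -20635/11 ≈ -1875.9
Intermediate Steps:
G(C) = 9 (G(C) = (-3)² = 9)
r = 9/44 ≈ 0.20455
b = 20 (b = 36 - 16 = 20)
b*(r - 94) = 20*(9/44 - 94) = 20*(-4127/44) = -20635/11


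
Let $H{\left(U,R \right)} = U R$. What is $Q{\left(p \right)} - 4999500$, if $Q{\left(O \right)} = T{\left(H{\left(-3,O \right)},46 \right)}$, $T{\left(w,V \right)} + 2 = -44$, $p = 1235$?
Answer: $-4999546$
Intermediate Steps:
$H{\left(U,R \right)} = R U$
$T{\left(w,V \right)} = -46$ ($T{\left(w,V \right)} = -2 - 44 = -46$)
$Q{\left(O \right)} = -46$
$Q{\left(p \right)} - 4999500 = -46 - 4999500 = -4999546$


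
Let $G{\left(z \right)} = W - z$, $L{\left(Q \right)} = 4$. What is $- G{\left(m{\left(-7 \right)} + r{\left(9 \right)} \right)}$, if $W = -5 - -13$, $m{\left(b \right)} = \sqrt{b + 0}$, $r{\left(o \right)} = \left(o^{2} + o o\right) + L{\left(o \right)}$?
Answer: $158 + i \sqrt{7} \approx 158.0 + 2.6458 i$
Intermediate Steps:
$r{\left(o \right)} = 4 + 2 o^{2}$ ($r{\left(o \right)} = \left(o^{2} + o o\right) + 4 = \left(o^{2} + o^{2}\right) + 4 = 2 o^{2} + 4 = 4 + 2 o^{2}$)
$m{\left(b \right)} = \sqrt{b}$
$W = 8$ ($W = -5 + 13 = 8$)
$G{\left(z \right)} = 8 - z$
$- G{\left(m{\left(-7 \right)} + r{\left(9 \right)} \right)} = - (8 - \left(\sqrt{-7} + \left(4 + 2 \cdot 9^{2}\right)\right)) = - (8 - \left(i \sqrt{7} + \left(4 + 2 \cdot 81\right)\right)) = - (8 - \left(i \sqrt{7} + \left(4 + 162\right)\right)) = - (8 - \left(i \sqrt{7} + 166\right)) = - (8 - \left(166 + i \sqrt{7}\right)) = - (-158 - i \sqrt{7}) = 158 + i \sqrt{7}$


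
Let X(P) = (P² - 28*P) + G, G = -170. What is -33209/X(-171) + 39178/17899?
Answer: 104588573/86577463 ≈ 1.2080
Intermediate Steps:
X(P) = -170 + P² - 28*P (X(P) = (P² - 28*P) - 170 = -170 + P² - 28*P)
-33209/X(-171) + 39178/17899 = -33209/(-170 + (-171)² - 28*(-171)) + 39178/17899 = -33209/(-170 + 29241 + 4788) + 39178*(1/17899) = -33209/33859 + 39178/17899 = 104588573/86577463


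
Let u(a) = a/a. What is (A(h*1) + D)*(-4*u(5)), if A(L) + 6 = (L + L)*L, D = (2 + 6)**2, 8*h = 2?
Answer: -465/2 ≈ -232.50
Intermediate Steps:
h = 1/4 (h = (1/8)*2 = 1/4 ≈ 0.25000)
u(a) = 1
D = 64 (D = 8**2 = 64)
A(L) = -6 + 2*L**2 (A(L) = -6 + (L + L)*L = -6 + (2*L)*L = -6 + 2*L**2)
(A(h*1) + D)*(-4*u(5)) = ((-6 + 2*((1/4)*1)**2) + 64)*(-4*1) = ((-6 + 2*(1/4)**2) + 64)*(-4) = ((-6 + 2*(1/16)) + 64)*(-4) = ((-6 + 1/8) + 64)*(-4) = (-47/8 + 64)*(-4) = (465/8)*(-4) = -465/2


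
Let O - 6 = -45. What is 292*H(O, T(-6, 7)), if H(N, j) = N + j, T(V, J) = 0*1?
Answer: -11388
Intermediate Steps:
T(V, J) = 0
O = -39 (O = 6 - 45 = -39)
292*H(O, T(-6, 7)) = 292*(-39 + 0) = 292*(-39) = -11388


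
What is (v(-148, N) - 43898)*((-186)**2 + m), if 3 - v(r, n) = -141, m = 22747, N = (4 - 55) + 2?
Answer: -2508985622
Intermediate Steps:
N = -49 (N = -51 + 2 = -49)
v(r, n) = 144 (v(r, n) = 3 - 1*(-141) = 3 + 141 = 144)
(v(-148, N) - 43898)*((-186)**2 + m) = (144 - 43898)*((-186)**2 + 22747) = -43754*(34596 + 22747) = -43754*57343 = -2508985622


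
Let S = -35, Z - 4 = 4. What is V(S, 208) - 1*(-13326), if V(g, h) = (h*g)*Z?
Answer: -44914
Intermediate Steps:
Z = 8 (Z = 4 + 4 = 8)
V(g, h) = 8*g*h (V(g, h) = (h*g)*8 = (g*h)*8 = 8*g*h)
V(S, 208) - 1*(-13326) = 8*(-35)*208 - 1*(-13326) = -58240 + 13326 = -44914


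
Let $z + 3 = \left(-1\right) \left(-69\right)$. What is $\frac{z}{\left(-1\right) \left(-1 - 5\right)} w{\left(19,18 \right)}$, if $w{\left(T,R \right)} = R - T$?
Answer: $-11$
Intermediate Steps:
$z = 66$ ($z = -3 - -69 = -3 + 69 = 66$)
$\frac{z}{\left(-1\right) \left(-1 - 5\right)} w{\left(19,18 \right)} = \frac{66}{\left(-1\right) \left(-1 - 5\right)} \left(18 - 19\right) = \frac{66}{\left(-1\right) \left(-6\right)} \left(18 - 19\right) = \frac{66}{6} \left(-1\right) = 66 \cdot \frac{1}{6} \left(-1\right) = 11 \left(-1\right) = -11$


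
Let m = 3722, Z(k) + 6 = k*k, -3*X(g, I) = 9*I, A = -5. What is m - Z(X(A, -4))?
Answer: 3584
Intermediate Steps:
X(g, I) = -3*I
Z(k) = -6 + k**2 (Z(k) = -6 + k*k = -6 + k**2)
m - Z(X(A, -4)) = 3722 - (-6 + (-3*(-4))**2) = 3722 - (-6 + 12**2) = 3722 - (-6 + 144) = 3722 - 1*138 = 3722 - 138 = 3584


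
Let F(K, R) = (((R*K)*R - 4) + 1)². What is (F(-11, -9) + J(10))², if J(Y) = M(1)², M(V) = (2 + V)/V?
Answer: 638792570025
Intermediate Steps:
F(K, R) = (-3 + K*R²)² (F(K, R) = (((K*R)*R - 4) + 1)² = ((K*R² - 4) + 1)² = ((-4 + K*R²) + 1)² = (-3 + K*R²)²)
M(V) = (2 + V)/V
J(Y) = 9 (J(Y) = ((2 + 1)/1)² = (1*3)² = 3² = 9)
(F(-11, -9) + J(10))² = ((-3 - 11*(-9)²)² + 9)² = ((-3 - 11*81)² + 9)² = ((-3 - 891)² + 9)² = ((-894)² + 9)² = (799236 + 9)² = 799245² = 638792570025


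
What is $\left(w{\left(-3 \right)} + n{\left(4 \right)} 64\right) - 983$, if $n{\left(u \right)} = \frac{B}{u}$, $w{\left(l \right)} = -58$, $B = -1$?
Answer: $-1057$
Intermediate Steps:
$n{\left(u \right)} = - \frac{1}{u}$
$\left(w{\left(-3 \right)} + n{\left(4 \right)} 64\right) - 983 = \left(-58 + - \frac{1}{4} \cdot 64\right) - 983 = \left(-58 + \left(-1\right) \frac{1}{4} \cdot 64\right) - 983 = \left(-58 - 16\right) - 983 = -74 - 983 = -1057$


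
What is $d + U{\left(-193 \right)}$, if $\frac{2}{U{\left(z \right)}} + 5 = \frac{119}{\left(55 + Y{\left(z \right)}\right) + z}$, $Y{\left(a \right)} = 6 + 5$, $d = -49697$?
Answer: $- \frac{18735896}{377} \approx -49697.0$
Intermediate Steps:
$Y{\left(a \right)} = 11$
$U{\left(z \right)} = \frac{2}{-5 + \frac{119}{66 + z}}$ ($U{\left(z \right)} = \frac{2}{-5 + \frac{119}{\left(55 + 11\right) + z}} = \frac{2}{-5 + \frac{119}{66 + z}}$)
$d + U{\left(-193 \right)} = -49697 + \frac{2 \left(-66 - -193\right)}{211 + 5 \left(-193\right)} = -49697 + \frac{2 \left(-66 + 193\right)}{211 - 965} = -49697 + 2 \frac{1}{-754} \cdot 127 = -49697 + 2 \left(- \frac{1}{754}\right) 127 = -49697 - \frac{127}{377} = - \frac{18735896}{377}$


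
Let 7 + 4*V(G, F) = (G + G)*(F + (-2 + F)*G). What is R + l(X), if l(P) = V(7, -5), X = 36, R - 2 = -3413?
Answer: -14407/4 ≈ -3601.8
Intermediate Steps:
R = -3411 (R = 2 - 3413 = -3411)
V(G, F) = -7/4 + G*(F + G*(-2 + F))/2 (V(G, F) = -7/4 + ((G + G)*(F + (-2 + F)*G))/4 = -7/4 + ((2*G)*(F + G*(-2 + F)))/4 = -7/4 + (2*G*(F + G*(-2 + F)))/4 = -7/4 + G*(F + G*(-2 + F))/2)
l(P) = -763/4 (l(P) = -7/4 - 1*7² + (½)*(-5)*7 + (½)*(-5)*7² = -7/4 - 1*49 - 35/2 + (½)*(-5)*49 = -7/4 - 49 - 35/2 - 245/2 = -763/4)
R + l(X) = -3411 - 763/4 = -14407/4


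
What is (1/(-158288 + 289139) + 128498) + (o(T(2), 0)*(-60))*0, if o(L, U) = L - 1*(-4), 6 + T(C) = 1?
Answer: 16814091799/130851 ≈ 1.2850e+5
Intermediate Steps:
T(C) = -5 (T(C) = -6 + 1 = -5)
o(L, U) = 4 + L (o(L, U) = L + 4 = 4 + L)
(1/(-158288 + 289139) + 128498) + (o(T(2), 0)*(-60))*0 = (1/(-158288 + 289139) + 128498) + ((4 - 5)*(-60))*0 = (1/130851 + 128498) - 1*(-60)*0 = (1/130851 + 128498) + 60*0 = 16814091799/130851 + 0 = 16814091799/130851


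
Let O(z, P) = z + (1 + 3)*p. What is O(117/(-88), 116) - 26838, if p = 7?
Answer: -2359397/88 ≈ -26811.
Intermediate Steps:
O(z, P) = 28 + z (O(z, P) = z + (1 + 3)*7 = z + 4*7 = z + 28 = 28 + z)
O(117/(-88), 116) - 26838 = (28 + 117/(-88)) - 26838 = (28 + 117*(-1/88)) - 26838 = (28 - 117/88) - 26838 = 2347/88 - 26838 = -2359397/88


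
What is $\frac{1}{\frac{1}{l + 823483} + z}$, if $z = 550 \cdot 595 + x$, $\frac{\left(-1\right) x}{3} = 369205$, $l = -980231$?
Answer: $- \frac{156748}{122320653021} \approx -1.2815 \cdot 10^{-6}$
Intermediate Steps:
$x = -1107615$ ($x = \left(-3\right) 369205 = -1107615$)
$z = -780365$ ($z = 550 \cdot 595 - 1107615 = 327250 - 1107615 = -780365$)
$\frac{1}{\frac{1}{l + 823483} + z} = \frac{1}{\frac{1}{-980231 + 823483} - 780365} = \frac{1}{\frac{1}{-156748} - 780365} = \frac{1}{- \frac{1}{156748} - 780365} = \frac{1}{- \frac{122320653021}{156748}} = - \frac{156748}{122320653021}$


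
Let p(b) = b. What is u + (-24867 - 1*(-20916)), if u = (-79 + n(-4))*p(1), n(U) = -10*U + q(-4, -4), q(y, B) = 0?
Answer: -3990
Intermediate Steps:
n(U) = -10*U (n(U) = -10*U + 0 = -10*U)
u = -39 (u = (-79 - 10*(-4))*1 = (-79 + 40)*1 = -39*1 = -39)
u + (-24867 - 1*(-20916)) = -39 + (-24867 - 1*(-20916)) = -39 + (-24867 + 20916) = -39 - 3951 = -3990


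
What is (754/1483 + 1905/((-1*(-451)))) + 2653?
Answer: 1777579118/668833 ≈ 2657.7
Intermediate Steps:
(754/1483 + 1905/((-1*(-451)))) + 2653 = (754*(1/1483) + 1905/451) + 2653 = (754/1483 + 1905*(1/451)) + 2653 = (754/1483 + 1905/451) + 2653 = 3165169/668833 + 2653 = 1777579118/668833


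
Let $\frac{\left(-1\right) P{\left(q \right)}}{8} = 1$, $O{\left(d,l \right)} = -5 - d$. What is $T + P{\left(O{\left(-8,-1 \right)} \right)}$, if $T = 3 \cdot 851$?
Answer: $2545$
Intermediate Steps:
$P{\left(q \right)} = -8$ ($P{\left(q \right)} = \left(-8\right) 1 = -8$)
$T = 2553$
$T + P{\left(O{\left(-8,-1 \right)} \right)} = 2553 - 8 = 2545$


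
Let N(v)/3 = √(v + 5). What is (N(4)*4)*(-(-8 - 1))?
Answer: 324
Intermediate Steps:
N(v) = 3*√(5 + v) (N(v) = 3*√(v + 5) = 3*√(5 + v))
(N(4)*4)*(-(-8 - 1)) = ((3*√(5 + 4))*4)*(-(-8 - 1)) = ((3*√9)*4)*(-1*(-9)) = ((3*3)*4)*9 = (9*4)*9 = 36*9 = 324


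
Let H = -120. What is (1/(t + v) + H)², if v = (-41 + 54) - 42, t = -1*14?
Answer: 26635921/1849 ≈ 14406.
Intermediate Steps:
t = -14
v = -29 (v = 13 - 42 = -29)
(1/(t + v) + H)² = (1/(-14 - 29) - 120)² = (1/(-43) - 120)² = (-1/43 - 120)² = (-5161/43)² = 26635921/1849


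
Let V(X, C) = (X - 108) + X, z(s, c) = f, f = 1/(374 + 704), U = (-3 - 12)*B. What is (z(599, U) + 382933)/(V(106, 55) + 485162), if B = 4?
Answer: 412801775/523116748 ≈ 0.78912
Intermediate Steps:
U = -60 (U = (-3 - 12)*4 = -15*4 = -60)
f = 1/1078 ≈ 0.00092764
z(s, c) = 1/1078
V(X, C) = -108 + 2*X (V(X, C) = (-108 + X) + X = -108 + 2*X)
(z(599, U) + 382933)/(V(106, 55) + 485162) = (1/1078 + 382933)/((-108 + 2*106) + 485162) = 412801775/(1078*((-108 + 212) + 485162)) = 412801775/(1078*(104 + 485162)) = (412801775/1078)/485266 = (412801775/1078)*(1/485266) = 412801775/523116748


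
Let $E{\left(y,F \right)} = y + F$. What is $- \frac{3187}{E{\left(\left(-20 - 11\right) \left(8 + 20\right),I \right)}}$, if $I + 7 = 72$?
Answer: $\frac{3187}{803} \approx 3.9689$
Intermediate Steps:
$I = 65$ ($I = -7 + 72 = 65$)
$E{\left(y,F \right)} = F + y$
$- \frac{3187}{E{\left(\left(-20 - 11\right) \left(8 + 20\right),I \right)}} = - \frac{3187}{65 + \left(-20 - 11\right) \left(8 + 20\right)} = - \frac{3187}{65 - 868} = - \frac{3187}{-803} = \left(-3187\right) \left(- \frac{1}{803}\right) = \frac{3187}{803}$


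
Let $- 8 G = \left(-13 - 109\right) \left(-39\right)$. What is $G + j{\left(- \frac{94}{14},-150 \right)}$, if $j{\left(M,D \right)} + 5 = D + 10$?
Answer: $- \frac{2959}{4} \approx -739.75$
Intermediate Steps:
$j{\left(M,D \right)} = 5 + D$ ($j{\left(M,D \right)} = -5 + \left(D + 10\right) = -5 + \left(10 + D\right) = 5 + D$)
$G = - \frac{2379}{4}$ ($G = - \frac{\left(-13 - 109\right) \left(-39\right)}{8} = - \frac{\left(-122\right) \left(-39\right)}{8} = \left(- \frac{1}{8}\right) 4758 = - \frac{2379}{4} \approx -594.75$)
$G + j{\left(- \frac{94}{14},-150 \right)} = - \frac{2379}{4} + \left(5 - 150\right) = - \frac{2379}{4} - 145 = - \frac{2959}{4}$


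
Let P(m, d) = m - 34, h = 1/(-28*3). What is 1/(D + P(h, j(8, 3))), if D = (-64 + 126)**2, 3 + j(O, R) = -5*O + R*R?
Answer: 84/320039 ≈ 0.00026247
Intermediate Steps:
j(O, R) = -3 + R**2 - 5*O (j(O, R) = -3 + (-5*O + R*R) = -3 + (-5*O + R**2) = -3 + (R**2 - 5*O) = -3 + R**2 - 5*O)
h = -1/84 (h = 1/(-84) = -1/84 ≈ -0.011905)
P(m, d) = -34 + m
D = 3844 (D = 62**2 = 3844)
1/(D + P(h, j(8, 3))) = 1/(3844 + (-34 - 1/84)) = 1/(3844 - 2857/84) = 1/(320039/84) = 84/320039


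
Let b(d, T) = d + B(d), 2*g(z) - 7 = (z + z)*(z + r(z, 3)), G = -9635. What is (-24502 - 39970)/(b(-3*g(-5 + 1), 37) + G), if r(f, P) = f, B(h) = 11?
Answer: 128944/19461 ≈ 6.6258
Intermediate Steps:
g(z) = 7/2 + 2*z**2 (g(z) = 7/2 + ((z + z)*(z + z))/2 = 7/2 + ((2*z)*(2*z))/2 = 7/2 + (4*z**2)/2 = 7/2 + 2*z**2)
b(d, T) = 11 + d (b(d, T) = d + 11 = 11 + d)
(-24502 - 39970)/(b(-3*g(-5 + 1), 37) + G) = (-24502 - 39970)/((11 - 3*(7/2 + 2*(-5 + 1)**2)) - 9635) = -64472/((11 - 3*(7/2 + 2*(-4)**2)) - 9635) = -64472/((11 - 3*(7/2 + 2*16)) - 9635) = -64472/((11 - 3*(7/2 + 32)) - 9635) = -64472/((11 - 3*71/2) - 9635) = -64472/((11 - 213/2) - 9635) = -64472/(-191/2 - 9635) = -64472/(-19461/2) = -64472*(-2/19461) = 128944/19461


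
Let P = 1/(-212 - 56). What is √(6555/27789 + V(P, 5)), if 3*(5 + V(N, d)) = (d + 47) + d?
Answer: √1221484021/9263 ≈ 3.7730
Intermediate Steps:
P = -1/268 (P = 1/(-268) = -1/268 ≈ -0.0037313)
V(N, d) = 32/3 + 2*d/3 (V(N, d) = -5 + ((d + 47) + d)/3 = -5 + ((47 + d) + d)/3 = -5 + (47 + 2*d)/3 = -5 + (47/3 + 2*d/3) = 32/3 + 2*d/3)
√(6555/27789 + V(P, 5)) = √(6555/27789 + (32/3 + (⅔)*5)) = √(6555*(1/27789) + (32/3 + 10/3)) = √(2185/9263 + 14) = √(131867/9263) = √1221484021/9263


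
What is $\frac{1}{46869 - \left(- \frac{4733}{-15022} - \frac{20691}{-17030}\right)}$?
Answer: $\frac{63956165}{2997463641587} \approx 2.1337 \cdot 10^{-5}$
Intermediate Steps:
$\frac{1}{46869 - \left(- \frac{4733}{-15022} - \frac{20691}{-17030}\right)} = \frac{1}{46869 - \left(\left(-4733\right) \left(- \frac{1}{15022}\right) - - \frac{20691}{17030}\right)} = \frac{1}{46869 - \left(\frac{4733}{15022} + \frac{20691}{17030}\right)} = \frac{1}{46869 - \frac{97855798}{63956165}} = \frac{1}{\frac{2997463641587}{63956165}} = \frac{63956165}{2997463641587}$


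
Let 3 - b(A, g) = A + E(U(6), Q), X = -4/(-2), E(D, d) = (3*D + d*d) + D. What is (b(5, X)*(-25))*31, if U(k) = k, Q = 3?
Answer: 27125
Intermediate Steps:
E(D, d) = d**2 + 4*D (E(D, d) = (3*D + d**2) + D = (d**2 + 3*D) + D = d**2 + 4*D)
X = 2 (X = -4*(-1/2) = 2)
b(A, g) = -30 - A (b(A, g) = 3 - (A + (3**2 + 4*6)) = 3 - (A + (9 + 24)) = 3 - (A + 33) = 3 - (33 + A) = 3 + (-33 - A) = -30 - A)
(b(5, X)*(-25))*31 = ((-30 - 1*5)*(-25))*31 = ((-30 - 5)*(-25))*31 = -35*(-25)*31 = 875*31 = 27125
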